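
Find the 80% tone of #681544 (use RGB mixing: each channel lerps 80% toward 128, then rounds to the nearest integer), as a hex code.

#681544 is rgb(104, 21, 68).
Per channel, c → c + 0.8(128 − c):
  R: 104 + 0.8×(128−104) = 104 + 19.2 = 123.2 → 123
  G: 21 + 0.8×(128−21) = 21 + 85.6 = 106.6 → 107
  B: 68 + 0.8×(128−68) = 68 + 48 = 116 → 116
rgb(123, 107, 116) = #7b6b74.

#7b6b74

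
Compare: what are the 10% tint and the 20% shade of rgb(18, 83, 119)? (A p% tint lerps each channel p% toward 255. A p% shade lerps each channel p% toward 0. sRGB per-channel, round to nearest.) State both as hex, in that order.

#2a6485, #0e425f

10% tint:
  R: 18 + 0.1×(255−18) = 18 + 23.7 = 41.7 → 42
  G: 83 + 0.1×(255−83) = 83 + 17.2 = 100.2 → 100
  B: 119 + 0.1×(255−119) = 119 + 13.6 = 132.6 → 133
  → #2a6485
20% shade:
  R: 18 − 3.6 = 14.4 → 14
  G: 83 − 16.6 = 66.4 → 66
  B: 119 − 23.8 = 95.2 → 95
  → #0e425f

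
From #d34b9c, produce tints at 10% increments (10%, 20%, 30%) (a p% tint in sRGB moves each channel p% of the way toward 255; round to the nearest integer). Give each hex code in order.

#d75da6, #dc6fb0, #e081ba

#d34b9c is rgb(211, 75, 156).
10%: (211 + 4.4 = 215.4→215, 75 + 18 = 93→93, 156 + 9.9 = 165.9→166) → #d75da6
20%: (211 + 8.8 = 219.8→220, 75 + 36 = 111→111, 156 + 19.8 = 175.8→176) → #dc6fb0
30%: (211 + 13.2 = 224.2→224, 75 + 54 = 129→129, 156 + 29.7 = 185.7→186) → #e081ba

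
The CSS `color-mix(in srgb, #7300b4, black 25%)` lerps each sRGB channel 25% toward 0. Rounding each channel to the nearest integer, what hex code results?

#560087

#7300b4 is rgb(115, 0, 180).
Per channel, c → c + 0.25(0 − c):
  R: 115 + 0.25×(0−115) = 115 − 28.75 = 86.25 → 86
  G: 0 + 0 = 0 → 0
  B: 180 + 0.25×(0−180) = 180 − 45 = 135 → 135
rgb(86, 0, 135) = #560087.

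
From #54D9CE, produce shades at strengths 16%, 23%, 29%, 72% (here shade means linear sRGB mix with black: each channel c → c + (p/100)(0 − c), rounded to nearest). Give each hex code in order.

#47B6AD, #41A79F, #3C9A92, #183D3A

#54D9CE is rgb(84, 217, 206).
16%: (84 − 13.44 = 70.56→71, 217 − 34.72 = 182.28→182, 206 − 32.96 = 173.04→173) → #47B6AD
23%: (84 − 19.32 = 64.68→65, 217 − 49.91 = 167.09→167, 206 − 47.38 = 158.62→159) → #41A79F
29%: (84 − 24.36 = 59.64→60, 217 − 62.93 = 154.07→154, 206 − 59.74 = 146.26→146) → #3C9A92
72%: (84 − 60.48 = 23.52→24, 217 − 156.24 = 60.76→61, 206 − 148.32 = 57.68→58) → #183D3A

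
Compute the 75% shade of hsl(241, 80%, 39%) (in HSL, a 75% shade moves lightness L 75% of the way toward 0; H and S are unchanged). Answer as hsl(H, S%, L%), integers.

L moves 75% from 39 toward 0: 39 − 29.25 = 9.75 → 10.
H and S are unchanged.

hsl(241, 80%, 10%)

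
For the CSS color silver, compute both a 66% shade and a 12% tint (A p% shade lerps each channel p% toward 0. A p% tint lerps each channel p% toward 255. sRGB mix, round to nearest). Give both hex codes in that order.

#414141, #c8c8c8

CSS silver is rgb(192, 192, 192).
66% shade:
  R: 192 − 126.72 = 65.28 → 65
  G: 192 − 126.72 = 65.28 → 65
  B: 192 − 126.72 = 65.28 → 65
  → #414141
12% tint:
  R: 192 + 0.12×(255−192) = 192 + 7.56 = 199.56 → 200
  G: 192 + 7.56 = 199.56 → 200
  B: 192 + 0.12×(255−192) = 192 + 7.56 = 199.56 → 200
  → #c8c8c8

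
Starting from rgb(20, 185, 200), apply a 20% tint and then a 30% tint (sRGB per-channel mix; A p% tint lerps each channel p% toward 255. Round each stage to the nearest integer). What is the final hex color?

Lerp each channel 20% toward 255:
  R: 20 + 0.2×(255−20) = 20 + 47 = 67 → 67
  G: 185 + 14 = 199 → 199
  B: 200 + 0.2×(255−200) = 200 + 11 = 211 → 211
After the tint: rgb(67, 199, 211) = #43c7d3.
Lerp each channel 30% toward 255:
  R: 67 + 56.4 = 123.4 → 123
  G: 199 + 0.3×(255−199) = 199 + 16.8 = 215.8 → 216
  B: 211 + 13.2 = 224.2 → 224
rgb(123, 216, 224) = #7bd8e0.

#7bd8e0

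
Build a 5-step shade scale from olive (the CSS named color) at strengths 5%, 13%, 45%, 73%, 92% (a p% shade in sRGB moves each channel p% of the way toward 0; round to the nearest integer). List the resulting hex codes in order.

CSS olive is rgb(128, 128, 0).
5%: (128 − 6.4 = 121.6→122, 128 − 6.4 = 121.6→122, 0→0) → #7A7A00
13%: (128 − 16.64 = 111.36→111, 128 − 16.64 = 111.36→111, 0→0) → #6F6F00
45%: (128 − 57.6 = 70.4→70, 128 − 57.6 = 70.4→70, 0→0) → #464600
73%: (128 − 93.44 = 34.56→35, 128 − 93.44 = 34.56→35, 0→0) → #232300
92%: (128 − 117.76 = 10.24→10, 128 − 117.76 = 10.24→10, 0→0) → #0A0A00

#7A7A00, #6F6F00, #464600, #232300, #0A0A00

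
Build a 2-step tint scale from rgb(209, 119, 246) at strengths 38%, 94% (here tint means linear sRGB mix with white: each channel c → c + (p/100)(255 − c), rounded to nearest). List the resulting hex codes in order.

38%: (209 + 17.48 = 226.48→226, 119 + 51.68 = 170.68→171, 246 + 3.42 = 249.42→249) → #e2abf9
94%: (209 + 43.24 = 252.24→252, 119 + 127.84 = 246.84→247, 246 + 8.46 = 254.46→254) → #fcf7fe

#e2abf9, #fcf7fe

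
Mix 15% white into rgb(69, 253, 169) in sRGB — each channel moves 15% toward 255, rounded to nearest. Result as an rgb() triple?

A 15% tint moves each channel 15% toward 255:
  R: 69 + 27.9 = 96.9 → 97
  G: 253 + 0.3 = 253.3 → 253
  B: 169 + 12.9 = 181.9 → 182

rgb(97, 253, 182)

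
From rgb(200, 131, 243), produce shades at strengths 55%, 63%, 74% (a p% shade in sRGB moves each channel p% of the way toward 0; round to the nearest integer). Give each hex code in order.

55%: (200 − 110 = 90→90, 131 − 72.05 = 58.95→59, 243 − 133.65 = 109.35→109) → #5a3b6d
63%: (200 − 126 = 74→74, 131 − 82.53 = 48.47→48, 243 − 153.09 = 89.91→90) → #4a305a
74%: (200 − 148 = 52→52, 131 − 96.94 = 34.06→34, 243 − 179.82 = 63.18→63) → #34223f

#5a3b6d, #4a305a, #34223f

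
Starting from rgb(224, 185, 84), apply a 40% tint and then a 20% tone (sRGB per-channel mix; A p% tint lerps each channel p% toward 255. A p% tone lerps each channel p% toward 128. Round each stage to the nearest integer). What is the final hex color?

Per channel, c → c + 0.4(255 − c):
  R: 224 + 12.4 = 236.4 → 236
  G: 185 + 28 = 213 → 213
  B: 84 + 0.4×(255−84) = 84 + 68.4 = 152.4 → 152
After the tint: rgb(236, 213, 152) = #ECD598.
Per channel, c → c + 0.2(128 − c):
  R: 236 + 0.2×(128−236) = 236 − 21.6 = 214.4 → 214
  G: 213 + 0.2×(128−213) = 213 − 17 = 196 → 196
  B: 152 + 0.2×(128−152) = 152 − 4.8 = 147.2 → 147
rgb(214, 196, 147) = #D6C493.

#D6C493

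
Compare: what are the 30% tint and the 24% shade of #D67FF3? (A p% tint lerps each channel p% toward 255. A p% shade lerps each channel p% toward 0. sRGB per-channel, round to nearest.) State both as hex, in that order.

#D67FF3 is rgb(214, 127, 243).
30% tint:
  R: 214 + 12.3 = 226.3 → 226
  G: 127 + 38.4 = 165.4 → 165
  B: 243 + 0.3×(255−243) = 243 + 3.6 = 246.6 → 247
  → #E2A5F7
24% shade:
  R: 214 + 0.24×(0−214) = 214 − 51.36 = 162.64 → 163
  G: 127 − 30.48 = 96.52 → 97
  B: 243 − 58.32 = 184.68 → 185
  → #A361B9

#E2A5F7, #A361B9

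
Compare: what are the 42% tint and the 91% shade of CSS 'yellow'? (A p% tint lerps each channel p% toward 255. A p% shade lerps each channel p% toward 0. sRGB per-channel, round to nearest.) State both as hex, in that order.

#FFFF6B, #171700

CSS yellow is rgb(255, 255, 0).
42% tint:
  R: 255 + 0.42×(255−255) = 255 + 0 = 255 → 255
  G: 255 + 0.42×(255−255) = 255 + 0 = 255 → 255
  B: 0 + 0.42×(255−0) = 0 + 107.1 = 107.1 → 107
  → #FFFF6B
91% shade:
  R: 255 + 0.91×(0−255) = 255 − 232.05 = 22.95 → 23
  G: 255 + 0.91×(0−255) = 255 − 232.05 = 22.95 → 23
  B: 0 + 0.91×(0−0) = 0 + 0 = 0 → 0
  → #171700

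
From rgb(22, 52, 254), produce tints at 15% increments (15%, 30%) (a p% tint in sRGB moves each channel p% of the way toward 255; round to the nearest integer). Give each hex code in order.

15%: (22 + 34.95 = 56.95→57, 52 + 30.45 = 82.45→82, 254→254) → #3952FE
30%: (22 + 69.9 = 91.9→92, 52 + 60.9 = 112.9→113, 254→254) → #5C71FE

#3952FE, #5C71FE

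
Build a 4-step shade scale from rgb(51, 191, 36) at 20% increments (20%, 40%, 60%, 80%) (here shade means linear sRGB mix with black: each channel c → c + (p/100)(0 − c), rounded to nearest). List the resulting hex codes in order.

#29991D, #1F7316, #144C0E, #0A2607

20%: (51 − 10.2 = 40.8→41, 191 − 38.2 = 152.8→153, 36 − 7.2 = 28.8→29) → #29991D
40%: (51 − 20.4 = 30.6→31, 191 − 76.4 = 114.6→115, 36 − 14.4 = 21.6→22) → #1F7316
60%: (51 − 30.6 = 20.4→20, 191 − 114.6 = 76.4→76, 36 − 21.6 = 14.4→14) → #144C0E
80%: (51 − 40.8 = 10.2→10, 191 − 152.8 = 38.2→38, 36 − 28.8 = 7.2→7) → #0A2607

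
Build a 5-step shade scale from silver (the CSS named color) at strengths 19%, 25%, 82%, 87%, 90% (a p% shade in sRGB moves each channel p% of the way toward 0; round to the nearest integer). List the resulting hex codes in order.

CSS silver is rgb(192, 192, 192).
19%: (192 − 36.48 = 155.52→156, 192 − 36.48 = 155.52→156, 192 − 36.48 = 155.52→156) → #9c9c9c
25%: (192 − 48 = 144→144, 192 − 48 = 144→144, 192 − 48 = 144→144) → #909090
82%: (192 − 157.44 = 34.56→35, 192 − 157.44 = 34.56→35, 192 − 157.44 = 34.56→35) → #232323
87%: (192 − 167.04 = 24.96→25, 192 − 167.04 = 24.96→25, 192 − 167.04 = 24.96→25) → #191919
90%: (192 − 172.8 = 19.2→19, 192 − 172.8 = 19.2→19, 192 − 172.8 = 19.2→19) → #131313

#9c9c9c, #909090, #232323, #191919, #131313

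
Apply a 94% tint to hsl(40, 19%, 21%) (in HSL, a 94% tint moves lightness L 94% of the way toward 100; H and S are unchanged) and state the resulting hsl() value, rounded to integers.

L moves 94% from 21 toward 100: 21 + 74.26 = 95.26 → 95.
H and S are unchanged.

hsl(40, 19%, 95%)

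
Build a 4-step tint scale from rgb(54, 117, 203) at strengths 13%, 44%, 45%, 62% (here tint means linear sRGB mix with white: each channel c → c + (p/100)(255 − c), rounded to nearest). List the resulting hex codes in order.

13%: (54 + 26.13 = 80.13→80, 117 + 17.94 = 134.94→135, 203 + 6.76 = 209.76→210) → #5087D2
44%: (54 + 88.44 = 142.44→142, 117 + 60.72 = 177.72→178, 203 + 22.88 = 225.88→226) → #8EB2E2
45%: (54 + 90.45 = 144.45→144, 117 + 62.1 = 179.1→179, 203 + 23.4 = 226.4→226) → #90B3E2
62%: (54 + 124.62 = 178.62→179, 117 + 85.56 = 202.56→203, 203 + 32.24 = 235.24→235) → #B3CBEB

#5087D2, #8EB2E2, #90B3E2, #B3CBEB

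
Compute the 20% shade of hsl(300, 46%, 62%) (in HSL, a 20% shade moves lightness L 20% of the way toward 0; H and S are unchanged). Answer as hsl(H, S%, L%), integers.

hsl(300, 46%, 50%)

L moves 20% from 62 toward 0: 62 − 12.4 = 49.6 → 50.
H and S are unchanged.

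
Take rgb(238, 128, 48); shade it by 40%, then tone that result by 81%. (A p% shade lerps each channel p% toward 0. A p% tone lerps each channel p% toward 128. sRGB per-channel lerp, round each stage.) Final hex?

#83766d

Per channel, c → c + 0.4(0 − c):
  R: 238 + 0.4×(0−238) = 238 − 95.2 = 142.8 → 143
  G: 128 + 0.4×(0−128) = 128 − 51.2 = 76.8 → 77
  B: 48 − 19.2 = 28.8 → 29
After the shade: rgb(143, 77, 29) = #8f4d1d.
Lerp each channel 81% toward 128:
  R: 143 − 12.15 = 130.85 → 131
  G: 77 + 0.81×(128−77) = 77 + 41.31 = 118.31 → 118
  B: 29 + 0.81×(128−29) = 29 + 80.19 = 109.19 → 109
rgb(131, 118, 109) = #83766d.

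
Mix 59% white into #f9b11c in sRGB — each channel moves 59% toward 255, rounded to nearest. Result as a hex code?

#f9b11c is rgb(249, 177, 28).
Lerp each channel 59% toward 255:
  R: 249 + 3.54 = 252.54 → 253
  G: 177 + 0.59×(255−177) = 177 + 46.02 = 223.02 → 223
  B: 28 + 0.59×(255−28) = 28 + 133.93 = 161.93 → 162
rgb(253, 223, 162) = #fddfa2.

#fddfa2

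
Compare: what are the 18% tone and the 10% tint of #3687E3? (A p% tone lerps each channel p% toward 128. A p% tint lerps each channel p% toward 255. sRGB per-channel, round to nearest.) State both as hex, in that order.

#3687E3 is rgb(54, 135, 227).
18% tone:
  R: 54 + 0.18×(128−54) = 54 + 13.32 = 67.32 → 67
  G: 135 − 1.26 = 133.74 → 134
  B: 227 + 0.18×(128−227) = 227 − 17.82 = 209.18 → 209
  → #4386D1
10% tint:
  R: 54 + 20.1 = 74.1 → 74
  G: 135 + 0.1×(255−135) = 135 + 12 = 147 → 147
  B: 227 + 2.8 = 229.8 → 230
  → #4A93E6

#4386D1, #4A93E6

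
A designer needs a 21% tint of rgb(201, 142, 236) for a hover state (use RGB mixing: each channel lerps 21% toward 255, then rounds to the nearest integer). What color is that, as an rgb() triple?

A 21% tint moves each channel 21% toward 255:
  R: 201 + 0.21×(255−201) = 201 + 11.34 = 212.34 → 212
  G: 142 + 23.73 = 165.73 → 166
  B: 236 + 0.21×(255−236) = 236 + 3.99 = 239.99 → 240

rgb(212, 166, 240)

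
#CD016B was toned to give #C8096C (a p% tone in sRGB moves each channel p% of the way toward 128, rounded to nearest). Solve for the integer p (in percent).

#CD016B is rgb(205, 1, 107); #C8096C is rgb(200, 9, 108).
On the G channel (widest range): 9 ≈ 1 + (p/100)(128 − 1), so p ≈ 100×(9 − 1)/(128 − 1) = 800/127 = 6.30.
p = 6 reproduces all three channels after rounding.

6%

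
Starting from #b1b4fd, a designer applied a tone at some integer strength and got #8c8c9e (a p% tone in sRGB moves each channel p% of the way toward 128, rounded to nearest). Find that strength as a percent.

#b1b4fd is rgb(177, 180, 253); #8c8c9e is rgb(140, 140, 158).
On the B channel (widest range): 158 ≈ 253 + (p/100)(128 − 253), so p ≈ 100×(158 − 253)/(128 − 253) = -9500/-125 = 76.00.
p = 76 reproduces all three channels after rounding.

76%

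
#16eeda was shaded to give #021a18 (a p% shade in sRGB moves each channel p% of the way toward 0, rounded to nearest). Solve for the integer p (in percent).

#16eeda is rgb(22, 238, 218); #021a18 is rgb(2, 26, 24).
On the G channel (widest range): 26 ≈ 238 + (p/100)(0 − 238), so p ≈ 100×(26 − 238)/(0 − 238) = -21200/-238 = 89.08.
p = 89 reproduces all three channels after rounding.

89%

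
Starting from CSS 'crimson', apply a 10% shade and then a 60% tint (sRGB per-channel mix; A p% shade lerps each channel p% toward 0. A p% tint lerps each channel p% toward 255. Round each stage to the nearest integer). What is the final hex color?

CSS crimson is rgb(220, 20, 60).
A 10% shade moves each channel 10% toward 0:
  R: 220 − 22 = 198 → 198
  G: 20 + 0.1×(0−20) = 20 − 2 = 18 → 18
  B: 60 − 6 = 54 → 54
After the shade: rgb(198, 18, 54) = #c61236.
Per channel, c → c + 0.6(255 − c):
  R: 198 + 0.6×(255−198) = 198 + 34.2 = 232.2 → 232
  G: 18 + 142.2 = 160.2 → 160
  B: 54 + 0.6×(255−54) = 54 + 120.6 = 174.6 → 175
rgb(232, 160, 175) = #e8a0af.

#e8a0af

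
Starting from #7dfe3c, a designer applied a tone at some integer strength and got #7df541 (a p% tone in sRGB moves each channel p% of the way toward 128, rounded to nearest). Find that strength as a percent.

#7dfe3c is rgb(125, 254, 60); #7df541 is rgb(125, 245, 65).
On the G channel (widest range): 245 ≈ 254 + (p/100)(128 − 254), so p ≈ 100×(245 − 254)/(128 − 254) = -900/-126 = 7.14.
p = 7 reproduces all three channels after rounding.

7%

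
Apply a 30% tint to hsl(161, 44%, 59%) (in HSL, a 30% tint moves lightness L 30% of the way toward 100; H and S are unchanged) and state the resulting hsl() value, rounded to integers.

hsl(161, 44%, 71%)

L moves 30% from 59 toward 100: 59 + 12.3 = 71.3 → 71.
H and S are unchanged.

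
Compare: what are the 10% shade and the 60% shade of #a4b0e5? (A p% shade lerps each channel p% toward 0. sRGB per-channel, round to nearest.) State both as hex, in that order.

#a4b0e5 is rgb(164, 176, 229).
10% shade:
  R: 164 + 0.1×(0−164) = 164 − 16.4 = 147.6 → 148
  G: 176 − 17.6 = 158.4 → 158
  B: 229 + 0.1×(0−229) = 229 − 22.9 = 206.1 → 206
  → #949ece
60% shade:
  R: 164 + 0.6×(0−164) = 164 − 98.4 = 65.6 → 66
  G: 176 − 105.6 = 70.4 → 70
  B: 229 + 0.6×(0−229) = 229 − 137.4 = 91.6 → 92
  → #42465c

#949ece, #42465c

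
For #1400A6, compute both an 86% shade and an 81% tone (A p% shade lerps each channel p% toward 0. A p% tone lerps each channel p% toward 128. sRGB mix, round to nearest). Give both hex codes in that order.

#030017, #6B6887

#1400A6 is rgb(20, 0, 166).
86% shade:
  R: 20 − 17.2 = 2.8 → 3
  G: 0 + 0 = 0 → 0
  B: 166 − 142.76 = 23.24 → 23
  → #030017
81% tone:
  R: 20 + 87.48 = 107.48 → 107
  G: 0 + 0.81×(128−0) = 0 + 103.68 = 103.68 → 104
  B: 166 − 30.78 = 135.22 → 135
  → #6B6887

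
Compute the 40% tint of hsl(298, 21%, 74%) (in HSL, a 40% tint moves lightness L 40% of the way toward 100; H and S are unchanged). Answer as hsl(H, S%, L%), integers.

hsl(298, 21%, 84%)

L moves 40% from 74 toward 100: 74 + 10.4 = 84.4 → 84.
H and S are unchanged.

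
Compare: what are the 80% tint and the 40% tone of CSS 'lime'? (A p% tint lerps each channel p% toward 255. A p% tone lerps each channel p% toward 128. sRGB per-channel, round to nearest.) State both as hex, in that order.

#ccffcc, #33cc33

CSS lime is rgb(0, 255, 0).
80% tint:
  R: 0 + 0.8×(255−0) = 0 + 204 = 204 → 204
  G: 255 + 0.8×(255−255) = 255 + 0 = 255 → 255
  B: 0 + 204 = 204 → 204
  → #ccffcc
40% tone:
  R: 0 + 0.4×(128−0) = 0 + 51.2 = 51.2 → 51
  G: 255 + 0.4×(128−255) = 255 − 50.8 = 204.2 → 204
  B: 0 + 0.4×(128−0) = 0 + 51.2 = 51.2 → 51
  → #33cc33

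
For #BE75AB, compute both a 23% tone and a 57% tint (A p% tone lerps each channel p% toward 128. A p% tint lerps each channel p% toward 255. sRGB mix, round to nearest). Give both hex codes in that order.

#BE75AB is rgb(190, 117, 171).
23% tone:
  R: 190 + 0.23×(128−190) = 190 − 14.26 = 175.74 → 176
  G: 117 + 2.53 = 119.53 → 120
  B: 171 − 9.89 = 161.11 → 161
  → #B078A1
57% tint:
  R: 190 + 37.05 = 227.05 → 227
  G: 117 + 0.57×(255−117) = 117 + 78.66 = 195.66 → 196
  B: 171 + 0.57×(255−171) = 171 + 47.88 = 218.88 → 219
  → #E3C4DB

#B078A1, #E3C4DB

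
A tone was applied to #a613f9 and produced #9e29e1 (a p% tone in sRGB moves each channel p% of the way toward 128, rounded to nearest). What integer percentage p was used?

20%

#a613f9 is rgb(166, 19, 249); #9e29e1 is rgb(158, 41, 225).
On the B channel (widest range): 225 ≈ 249 + (p/100)(128 − 249), so p ≈ 100×(225 − 249)/(128 − 249) = -2400/-121 = 19.83.
p = 20 reproduces all three channels after rounding.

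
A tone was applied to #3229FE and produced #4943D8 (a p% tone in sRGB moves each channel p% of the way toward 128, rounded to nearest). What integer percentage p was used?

#3229FE is rgb(50, 41, 254); #4943D8 is rgb(73, 67, 216).
On the B channel (widest range): 216 ≈ 254 + (p/100)(128 − 254), so p ≈ 100×(216 − 254)/(128 − 254) = -3800/-126 = 30.16.
p = 30 reproduces all three channels after rounding.

30%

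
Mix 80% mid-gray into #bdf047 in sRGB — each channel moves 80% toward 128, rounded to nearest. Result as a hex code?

#8c9675

#bdf047 is rgb(189, 240, 71).
Lerp each channel 80% toward 128:
  R: 189 − 48.8 = 140.2 → 140
  G: 240 + 0.8×(128−240) = 240 − 89.6 = 150.4 → 150
  B: 71 + 0.8×(128−71) = 71 + 45.6 = 116.6 → 117
rgb(140, 150, 117) = #8c9675.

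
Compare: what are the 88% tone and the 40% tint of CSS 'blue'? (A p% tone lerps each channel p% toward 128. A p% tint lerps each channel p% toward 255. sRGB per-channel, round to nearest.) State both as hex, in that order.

#71718f, #6666ff

CSS blue is rgb(0, 0, 255).
88% tone:
  R: 0 + 0.88×(128−0) = 0 + 112.64 = 112.64 → 113
  G: 0 + 0.88×(128−0) = 0 + 112.64 = 112.64 → 113
  B: 255 + 0.88×(128−255) = 255 − 111.76 = 143.24 → 143
  → #71718f
40% tint:
  R: 0 + 0.4×(255−0) = 0 + 102 = 102 → 102
  G: 0 + 0.4×(255−0) = 0 + 102 = 102 → 102
  B: 255 + 0 = 255 → 255
  → #6666ff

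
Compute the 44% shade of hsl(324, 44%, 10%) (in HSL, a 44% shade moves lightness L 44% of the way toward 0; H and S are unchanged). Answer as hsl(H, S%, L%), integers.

L moves 44% from 10 toward 0: 10 − 4.4 = 5.6 → 6.
H and S are unchanged.

hsl(324, 44%, 6%)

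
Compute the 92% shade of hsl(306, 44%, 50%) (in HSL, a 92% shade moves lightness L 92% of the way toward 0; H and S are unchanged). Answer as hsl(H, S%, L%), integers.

L moves 92% from 50 toward 0: 50 − 46 = 4 → 4.
H and S are unchanged.

hsl(306, 44%, 4%)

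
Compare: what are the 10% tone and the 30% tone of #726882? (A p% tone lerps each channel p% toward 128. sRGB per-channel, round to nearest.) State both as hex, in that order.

#736A82, #766F81

#726882 is rgb(114, 104, 130).
10% tone:
  R: 114 + 0.1×(128−114) = 114 + 1.4 = 115.4 → 115
  G: 104 + 0.1×(128−104) = 104 + 2.4 = 106.4 → 106
  B: 130 + 0.1×(128−130) = 130 − 0.2 = 129.8 → 130
  → #736A82
30% tone:
  R: 114 + 0.3×(128−114) = 114 + 4.2 = 118.2 → 118
  G: 104 + 0.3×(128−104) = 104 + 7.2 = 111.2 → 111
  B: 130 − 0.6 = 129.4 → 129
  → #766F81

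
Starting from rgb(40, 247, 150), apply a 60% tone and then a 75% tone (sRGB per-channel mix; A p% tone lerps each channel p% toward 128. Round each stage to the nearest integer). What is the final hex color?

#778C82

A 60% tone moves each channel 60% toward 128:
  R: 40 + 0.6×(128−40) = 40 + 52.8 = 92.8 → 93
  G: 247 + 0.6×(128−247) = 247 − 71.4 = 175.6 → 176
  B: 150 + 0.6×(128−150) = 150 − 13.2 = 136.8 → 137
After the tone: rgb(93, 176, 137) = #5DB089.
A 75% tone moves each channel 75% toward 128:
  R: 93 + 0.75×(128−93) = 93 + 26.25 = 119.25 → 119
  G: 176 + 0.75×(128−176) = 176 − 36 = 140 → 140
  B: 137 + 0.75×(128−137) = 137 − 6.75 = 130.25 → 130
rgb(119, 140, 130) = #778C82.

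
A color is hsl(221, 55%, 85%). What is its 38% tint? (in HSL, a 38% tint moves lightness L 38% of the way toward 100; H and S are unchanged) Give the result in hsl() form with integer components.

hsl(221, 55%, 91%)

L moves 38% from 85 toward 100: 85 + 5.7 = 90.7 → 91.
H and S are unchanged.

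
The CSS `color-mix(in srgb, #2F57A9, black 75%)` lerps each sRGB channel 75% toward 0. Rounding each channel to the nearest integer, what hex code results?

#0C162A

#2F57A9 is rgb(47, 87, 169).
Lerp each channel 75% toward 0:
  R: 47 − 35.25 = 11.75 → 12
  G: 87 + 0.75×(0−87) = 87 − 65.25 = 21.75 → 22
  B: 169 − 126.75 = 42.25 → 42
rgb(12, 22, 42) = #0C162A.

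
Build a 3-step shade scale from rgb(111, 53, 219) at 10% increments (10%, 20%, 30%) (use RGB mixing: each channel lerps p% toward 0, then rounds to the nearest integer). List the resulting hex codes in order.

#6430C5, #592AAF, #4E2599

10%: (111 − 11.1 = 99.9→100, 53 − 5.3 = 47.7→48, 219 − 21.9 = 197.1→197) → #6430C5
20%: (111 − 22.2 = 88.8→89, 53 − 10.6 = 42.4→42, 219 − 43.8 = 175.2→175) → #592AAF
30%: (111 − 33.3 = 77.7→78, 53 − 15.9 = 37.1→37, 219 − 65.7 = 153.3→153) → #4E2599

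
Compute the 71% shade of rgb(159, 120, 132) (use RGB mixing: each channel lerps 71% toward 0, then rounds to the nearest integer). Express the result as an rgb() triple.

rgb(46, 35, 38)

Lerp each channel 71% toward 0:
  R: 159 − 112.89 = 46.11 → 46
  G: 120 + 0.71×(0−120) = 120 − 85.2 = 34.8 → 35
  B: 132 − 93.72 = 38.28 → 38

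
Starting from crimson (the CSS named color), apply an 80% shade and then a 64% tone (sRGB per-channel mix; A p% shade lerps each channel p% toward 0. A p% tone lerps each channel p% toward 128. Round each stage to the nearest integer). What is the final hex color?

#625356

CSS crimson is rgb(220, 20, 60).
Lerp each channel 80% toward 0:
  R: 220 + 0.8×(0−220) = 220 − 176 = 44 → 44
  G: 20 + 0.8×(0−20) = 20 − 16 = 4 → 4
  B: 60 − 48 = 12 → 12
After the shade: rgb(44, 4, 12) = #2C040C.
A 64% tone moves each channel 64% toward 128:
  R: 44 + 0.64×(128−44) = 44 + 53.76 = 97.76 → 98
  G: 4 + 0.64×(128−4) = 4 + 79.36 = 83.36 → 83
  B: 12 + 0.64×(128−12) = 12 + 74.24 = 86.24 → 86
rgb(98, 83, 86) = #625356.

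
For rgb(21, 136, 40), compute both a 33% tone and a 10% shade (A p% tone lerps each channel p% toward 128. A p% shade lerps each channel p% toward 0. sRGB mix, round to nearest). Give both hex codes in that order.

#388545, #137A24

33% tone:
  R: 21 + 0.33×(128−21) = 21 + 35.31 = 56.31 → 56
  G: 136 + 0.33×(128−136) = 136 − 2.64 = 133.36 → 133
  B: 40 + 0.33×(128−40) = 40 + 29.04 = 69.04 → 69
  → #388545
10% shade:
  R: 21 − 2.1 = 18.9 → 19
  G: 136 + 0.1×(0−136) = 136 − 13.6 = 122.4 → 122
  B: 40 + 0.1×(0−40) = 40 − 4 = 36 → 36
  → #137A24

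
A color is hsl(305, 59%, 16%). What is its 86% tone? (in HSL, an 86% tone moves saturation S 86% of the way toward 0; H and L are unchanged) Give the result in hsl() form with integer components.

hsl(305, 8%, 16%)

S moves 86% from 59 toward 0: 59 − 50.74 = 8.26 → 8.
H and L are unchanged.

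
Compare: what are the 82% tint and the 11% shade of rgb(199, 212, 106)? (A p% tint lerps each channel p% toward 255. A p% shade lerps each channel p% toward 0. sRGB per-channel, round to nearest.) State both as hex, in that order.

82% tint:
  R: 199 + 0.82×(255−199) = 199 + 45.92 = 244.92 → 245
  G: 212 + 35.26 = 247.26 → 247
  B: 106 + 0.82×(255−106) = 106 + 122.18 = 228.18 → 228
  → #f5f7e4
11% shade:
  R: 199 − 21.89 = 177.11 → 177
  G: 212 − 23.32 = 188.68 → 189
  B: 106 − 11.66 = 94.34 → 94
  → #b1bd5e

#f5f7e4, #b1bd5e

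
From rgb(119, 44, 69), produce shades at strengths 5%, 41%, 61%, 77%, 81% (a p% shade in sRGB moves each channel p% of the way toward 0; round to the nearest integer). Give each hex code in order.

#712a42, #461a29, #2e111b, #1b0a10, #17080d

5%: (119 − 5.95 = 113.05→113, 44 − 2.2 = 41.8→42, 69 − 3.45 = 65.55→66) → #712a42
41%: (119 − 48.79 = 70.21→70, 44 − 18.04 = 25.96→26, 69 − 28.29 = 40.71→41) → #461a29
61%: (119 − 72.59 = 46.41→46, 44 − 26.84 = 17.16→17, 69 − 42.09 = 26.91→27) → #2e111b
77%: (119 − 91.63 = 27.37→27, 44 − 33.88 = 10.12→10, 69 − 53.13 = 15.87→16) → #1b0a10
81%: (119 − 96.39 = 22.61→23, 44 − 35.64 = 8.36→8, 69 − 55.89 = 13.11→13) → #17080d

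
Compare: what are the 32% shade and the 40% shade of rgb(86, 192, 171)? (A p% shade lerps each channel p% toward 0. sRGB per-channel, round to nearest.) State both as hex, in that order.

32% shade:
  R: 86 − 27.52 = 58.48 → 58
  G: 192 − 61.44 = 130.56 → 131
  B: 171 + 0.32×(0−171) = 171 − 54.72 = 116.28 → 116
  → #3a8374
40% shade:
  R: 86 + 0.4×(0−86) = 86 − 34.4 = 51.6 → 52
  G: 192 − 76.8 = 115.2 → 115
  B: 171 − 68.4 = 102.6 → 103
  → #347367

#3a8374, #347367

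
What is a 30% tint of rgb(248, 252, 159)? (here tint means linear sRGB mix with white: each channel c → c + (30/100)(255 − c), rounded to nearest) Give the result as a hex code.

Per channel, c → c + 0.3(255 − c):
  R: 248 + 0.3×(255−248) = 248 + 2.1 = 250.1 → 250
  G: 252 + 0.3×(255−252) = 252 + 0.9 = 252.9 → 253
  B: 159 + 28.8 = 187.8 → 188
rgb(250, 253, 188) = #FAFDBC.

#FAFDBC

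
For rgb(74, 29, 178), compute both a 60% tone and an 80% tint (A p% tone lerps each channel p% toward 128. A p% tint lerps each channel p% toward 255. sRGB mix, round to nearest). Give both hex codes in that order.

60% tone:
  R: 74 + 32.4 = 106.4 → 106
  G: 29 + 59.4 = 88.4 → 88
  B: 178 + 0.6×(128−178) = 178 − 30 = 148 → 148
  → #6a5894
80% tint:
  R: 74 + 144.8 = 218.8 → 219
  G: 29 + 180.8 = 209.8 → 210
  B: 178 + 0.8×(255−178) = 178 + 61.6 = 239.6 → 240
  → #dbd2f0

#6a5894, #dbd2f0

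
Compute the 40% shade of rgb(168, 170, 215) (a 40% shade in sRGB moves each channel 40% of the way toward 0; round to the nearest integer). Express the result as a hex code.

#656681

Lerp each channel 40% toward 0:
  R: 168 − 67.2 = 100.8 → 101
  G: 170 − 68 = 102 → 102
  B: 215 + 0.4×(0−215) = 215 − 86 = 129 → 129
rgb(101, 102, 129) = #656681.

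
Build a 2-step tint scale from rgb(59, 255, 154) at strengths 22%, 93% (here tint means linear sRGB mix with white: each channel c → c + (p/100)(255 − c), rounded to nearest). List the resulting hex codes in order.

#66FFB0, #F1FFF8

22%: (59 + 43.12 = 102.12→102, 255→255, 154 + 22.22 = 176.22→176) → #66FFB0
93%: (59 + 182.28 = 241.28→241, 255→255, 154 + 93.93 = 247.93→248) → #F1FFF8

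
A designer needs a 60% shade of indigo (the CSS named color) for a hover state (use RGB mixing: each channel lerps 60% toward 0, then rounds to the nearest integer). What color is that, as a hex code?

#1e0034

CSS indigo is rgb(75, 0, 130).
A 60% shade moves each channel 60% toward 0:
  R: 75 − 45 = 30 → 30
  G: 0 + 0 = 0 → 0
  B: 130 + 0.6×(0−130) = 130 − 78 = 52 → 52
rgb(30, 0, 52) = #1e0034.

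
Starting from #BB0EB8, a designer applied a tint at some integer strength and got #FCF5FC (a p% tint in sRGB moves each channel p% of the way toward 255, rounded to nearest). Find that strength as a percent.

96%

#BB0EB8 is rgb(187, 14, 184); #FCF5FC is rgb(252, 245, 252).
On the G channel (widest range): 245 ≈ 14 + (p/100)(255 − 14), so p ≈ 100×(245 − 14)/(255 − 14) = 23100/241 = 95.85.
p = 96 reproduces all three channels after rounding.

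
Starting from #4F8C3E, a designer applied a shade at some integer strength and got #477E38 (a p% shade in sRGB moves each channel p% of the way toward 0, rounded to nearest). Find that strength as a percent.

#4F8C3E is rgb(79, 140, 62); #477E38 is rgb(71, 126, 56).
On the G channel (widest range): 126 ≈ 140 + (p/100)(0 − 140), so p ≈ 100×(126 − 140)/(0 − 140) = -1400/-140 = 10.00.
p = 10 reproduces all three channels after rounding.

10%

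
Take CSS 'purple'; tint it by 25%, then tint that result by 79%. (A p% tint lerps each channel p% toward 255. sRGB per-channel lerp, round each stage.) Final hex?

#EBD7EB

CSS purple is rgb(128, 0, 128).
A 25% tint moves each channel 25% toward 255:
  R: 128 + 31.75 = 159.75 → 160
  G: 0 + 63.75 = 63.75 → 64
  B: 128 + 0.25×(255−128) = 128 + 31.75 = 159.75 → 160
After the tint: rgb(160, 64, 160) = #A040A0.
Per channel, c → c + 0.79(255 − c):
  R: 160 + 75.05 = 235.05 → 235
  G: 64 + 150.89 = 214.89 → 215
  B: 160 + 75.05 = 235.05 → 235
rgb(235, 215, 235) = #EBD7EB.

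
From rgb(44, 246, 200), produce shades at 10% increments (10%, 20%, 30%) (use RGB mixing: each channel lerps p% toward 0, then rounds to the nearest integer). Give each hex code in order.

#28ddb4, #23c5a0, #1fac8c

10%: (44 − 4.4 = 39.6→40, 246 − 24.6 = 221.4→221, 200 − 20 = 180→180) → #28ddb4
20%: (44 − 8.8 = 35.2→35, 246 − 49.2 = 196.8→197, 200 − 40 = 160→160) → #23c5a0
30%: (44 − 13.2 = 30.8→31, 246 − 73.8 = 172.2→172, 200 − 60 = 140→140) → #1fac8c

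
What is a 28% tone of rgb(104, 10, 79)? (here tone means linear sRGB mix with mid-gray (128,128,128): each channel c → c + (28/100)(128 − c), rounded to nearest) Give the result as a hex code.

Per channel, c → c + 0.28(128 − c):
  R: 104 + 0.28×(128−104) = 104 + 6.72 = 110.72 → 111
  G: 10 + 0.28×(128−10) = 10 + 33.04 = 43.04 → 43
  B: 79 + 13.72 = 92.72 → 93
rgb(111, 43, 93) = #6f2b5d.

#6f2b5d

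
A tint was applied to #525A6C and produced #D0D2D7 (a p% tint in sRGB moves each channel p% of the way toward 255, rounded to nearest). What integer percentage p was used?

#525A6C is rgb(82, 90, 108); #D0D2D7 is rgb(208, 210, 215).
On the R channel (widest range): 208 ≈ 82 + (p/100)(255 − 82), so p ≈ 100×(208 − 82)/(255 − 82) = 12600/173 = 72.83.
p = 73 reproduces all three channels after rounding.

73%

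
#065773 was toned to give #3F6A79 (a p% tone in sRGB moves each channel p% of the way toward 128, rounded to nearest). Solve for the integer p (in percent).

47%

#065773 is rgb(6, 87, 115); #3F6A79 is rgb(63, 106, 121).
On the R channel (widest range): 63 ≈ 6 + (p/100)(128 − 6), so p ≈ 100×(63 − 6)/(128 − 6) = 5700/122 = 46.72.
p = 47 reproduces all three channels after rounding.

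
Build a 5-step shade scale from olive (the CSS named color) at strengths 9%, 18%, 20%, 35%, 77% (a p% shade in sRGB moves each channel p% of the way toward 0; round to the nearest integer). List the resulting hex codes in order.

#747400, #696900, #666600, #535300, #1D1D00

CSS olive is rgb(128, 128, 0).
9%: (128 − 11.52 = 116.48→116, 128 − 11.52 = 116.48→116, 0→0) → #747400
18%: (128 − 23.04 = 104.96→105, 128 − 23.04 = 104.96→105, 0→0) → #696900
20%: (128 − 25.6 = 102.4→102, 128 − 25.6 = 102.4→102, 0→0) → #666600
35%: (128 − 44.8 = 83.2→83, 128 − 44.8 = 83.2→83, 0→0) → #535300
77%: (128 − 98.56 = 29.44→29, 128 − 98.56 = 29.44→29, 0→0) → #1D1D00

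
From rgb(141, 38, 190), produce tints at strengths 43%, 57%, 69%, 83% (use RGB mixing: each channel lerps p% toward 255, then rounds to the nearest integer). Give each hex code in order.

43%: (141 + 49.02 = 190.02→190, 38 + 93.31 = 131.31→131, 190 + 27.95 = 217.95→218) → #be83da
57%: (141 + 64.98 = 205.98→206, 38 + 123.69 = 161.69→162, 190 + 37.05 = 227.05→227) → #cea2e3
69%: (141 + 78.66 = 219.66→220, 38 + 149.73 = 187.73→188, 190 + 44.85 = 234.85→235) → #dcbceb
83%: (141 + 94.62 = 235.62→236, 38 + 180.11 = 218.11→218, 190 + 53.95 = 243.95→244) → #ecdaf4

#be83da, #cea2e3, #dcbceb, #ecdaf4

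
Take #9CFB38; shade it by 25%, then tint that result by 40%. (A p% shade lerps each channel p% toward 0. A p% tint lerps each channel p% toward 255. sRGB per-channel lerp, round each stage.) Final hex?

#9CFB38 is rgb(156, 251, 56).
Lerp each channel 25% toward 0:
  R: 156 − 39 = 117 → 117
  G: 251 − 62.75 = 188.25 → 188
  B: 56 + 0.25×(0−56) = 56 − 14 = 42 → 42
After the shade: rgb(117, 188, 42) = #75BC2A.
A 40% tint moves each channel 40% toward 255:
  R: 117 + 55.2 = 172.2 → 172
  G: 188 + 0.4×(255−188) = 188 + 26.8 = 214.8 → 215
  B: 42 + 0.4×(255−42) = 42 + 85.2 = 127.2 → 127
rgb(172, 215, 127) = #ACD77F.

#ACD77F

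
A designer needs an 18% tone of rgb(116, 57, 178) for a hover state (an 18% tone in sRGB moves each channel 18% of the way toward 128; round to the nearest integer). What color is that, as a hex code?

#7646a9

Per channel, c → c + 0.18(128 − c):
  R: 116 + 2.16 = 118.16 → 118
  G: 57 + 0.18×(128−57) = 57 + 12.78 = 69.78 → 70
  B: 178 − 9 = 169 → 169
rgb(118, 70, 169) = #7646a9.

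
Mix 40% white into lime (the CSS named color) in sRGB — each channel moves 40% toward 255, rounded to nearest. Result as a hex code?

#66FF66

CSS lime is rgb(0, 255, 0).
A 40% tint moves each channel 40% toward 255:
  R: 0 + 0.4×(255−0) = 0 + 102 = 102 → 102
  G: 255 + 0.4×(255−255) = 255 + 0 = 255 → 255
  B: 0 + 0.4×(255−0) = 0 + 102 = 102 → 102
rgb(102, 255, 102) = #66FF66.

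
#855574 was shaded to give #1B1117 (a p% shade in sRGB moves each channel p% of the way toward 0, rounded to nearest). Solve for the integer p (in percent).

#855574 is rgb(133, 85, 116); #1B1117 is rgb(27, 17, 23).
On the R channel (widest range): 27 ≈ 133 + (p/100)(0 − 133), so p ≈ 100×(27 − 133)/(0 − 133) = -10600/-133 = 79.70.
p = 80 reproduces all three channels after rounding.

80%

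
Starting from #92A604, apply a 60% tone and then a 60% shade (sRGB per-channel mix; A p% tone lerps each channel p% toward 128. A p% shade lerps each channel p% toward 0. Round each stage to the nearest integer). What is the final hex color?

#36391F

#92A604 is rgb(146, 166, 4).
A 60% tone moves each channel 60% toward 128:
  R: 146 − 10.8 = 135.2 → 135
  G: 166 + 0.6×(128−166) = 166 − 22.8 = 143.2 → 143
  B: 4 + 0.6×(128−4) = 4 + 74.4 = 78.4 → 78
After the tone: rgb(135, 143, 78) = #878F4E.
Lerp each channel 60% toward 0:
  R: 135 + 0.6×(0−135) = 135 − 81 = 54 → 54
  G: 143 − 85.8 = 57.2 → 57
  B: 78 + 0.6×(0−78) = 78 − 46.8 = 31.2 → 31
rgb(54, 57, 31) = #36391F.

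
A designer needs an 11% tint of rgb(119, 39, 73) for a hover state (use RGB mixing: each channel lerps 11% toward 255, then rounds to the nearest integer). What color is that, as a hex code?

Per channel, c → c + 0.11(255 − c):
  R: 119 + 0.11×(255−119) = 119 + 14.96 = 133.96 → 134
  G: 39 + 0.11×(255−39) = 39 + 23.76 = 62.76 → 63
  B: 73 + 20.02 = 93.02 → 93
rgb(134, 63, 93) = #863F5D.

#863F5D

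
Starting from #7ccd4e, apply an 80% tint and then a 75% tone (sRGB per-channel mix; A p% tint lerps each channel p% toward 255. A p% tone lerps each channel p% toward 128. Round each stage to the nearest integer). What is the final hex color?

#999d97

#7ccd4e is rgb(124, 205, 78).
An 80% tint moves each channel 80% toward 255:
  R: 124 + 104.8 = 228.8 → 229
  G: 205 + 40 = 245 → 245
  B: 78 + 141.6 = 219.6 → 220
After the tint: rgb(229, 245, 220) = #e5f5dc.
Per channel, c → c + 0.75(128 − c):
  R: 229 + 0.75×(128−229) = 229 − 75.75 = 153.25 → 153
  G: 245 − 87.75 = 157.25 → 157
  B: 220 − 69 = 151 → 151
rgb(153, 157, 151) = #999d97.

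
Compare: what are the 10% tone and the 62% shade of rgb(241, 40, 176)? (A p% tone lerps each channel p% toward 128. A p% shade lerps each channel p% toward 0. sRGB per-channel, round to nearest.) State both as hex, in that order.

#e631ab, #5c0f43

10% tone:
  R: 241 + 0.1×(128−241) = 241 − 11.3 = 229.7 → 230
  G: 40 + 8.8 = 48.8 → 49
  B: 176 + 0.1×(128−176) = 176 − 4.8 = 171.2 → 171
  → #e631ab
62% shade:
  R: 241 + 0.62×(0−241) = 241 − 149.42 = 91.58 → 92
  G: 40 + 0.62×(0−40) = 40 − 24.8 = 15.2 → 15
  B: 176 + 0.62×(0−176) = 176 − 109.12 = 66.88 → 67
  → #5c0f43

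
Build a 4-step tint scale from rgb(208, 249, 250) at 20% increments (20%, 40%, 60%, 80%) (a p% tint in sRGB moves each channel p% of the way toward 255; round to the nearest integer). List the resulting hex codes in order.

#d9fafb, #e3fbfc, #ecfdfd, #f6fefe

20%: (208 + 9.4 = 217.4→217, 249 + 1.2 = 250.2→250, 250 + 1 = 251→251) → #d9fafb
40%: (208 + 18.8 = 226.8→227, 249 + 2.4 = 251.4→251, 250 + 2 = 252→252) → #e3fbfc
60%: (208 + 28.2 = 236.2→236, 249 + 3.6 = 252.6→253, 250 + 3 = 253→253) → #ecfdfd
80%: (208 + 37.6 = 245.6→246, 249 + 4.8 = 253.8→254, 250 + 4 = 254→254) → #f6fefe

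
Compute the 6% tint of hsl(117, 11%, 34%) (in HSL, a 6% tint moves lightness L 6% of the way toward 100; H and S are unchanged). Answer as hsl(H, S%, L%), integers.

hsl(117, 11%, 38%)

L moves 6% from 34 toward 100: 34 + 3.96 = 37.96 → 38.
H and S are unchanged.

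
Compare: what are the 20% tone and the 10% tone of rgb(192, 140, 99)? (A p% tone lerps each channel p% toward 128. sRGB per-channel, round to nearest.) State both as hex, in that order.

#B38A69, #BA8B66

20% tone:
  R: 192 + 0.2×(128−192) = 192 − 12.8 = 179.2 → 179
  G: 140 − 2.4 = 137.6 → 138
  B: 99 + 5.8 = 104.8 → 105
  → #B38A69
10% tone:
  R: 192 − 6.4 = 185.6 → 186
  G: 140 − 1.2 = 138.8 → 139
  B: 99 + 0.1×(128−99) = 99 + 2.9 = 101.9 → 102
  → #BA8B66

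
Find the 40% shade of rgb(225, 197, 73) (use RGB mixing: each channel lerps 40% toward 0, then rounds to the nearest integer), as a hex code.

Per channel, c → c + 0.4(0 − c):
  R: 225 − 90 = 135 → 135
  G: 197 + 0.4×(0−197) = 197 − 78.8 = 118.2 → 118
  B: 73 + 0.4×(0−73) = 73 − 29.2 = 43.8 → 44
rgb(135, 118, 44) = #87762C.

#87762C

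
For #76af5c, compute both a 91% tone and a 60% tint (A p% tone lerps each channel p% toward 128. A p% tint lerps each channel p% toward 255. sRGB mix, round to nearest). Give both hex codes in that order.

#7f847d, #c8dfbe

#76af5c is rgb(118, 175, 92).
91% tone:
  R: 118 + 9.1 = 127.1 → 127
  G: 175 − 42.77 = 132.23 → 132
  B: 92 + 32.76 = 124.76 → 125
  → #7f847d
60% tint:
  R: 118 + 0.6×(255−118) = 118 + 82.2 = 200.2 → 200
  G: 175 + 0.6×(255−175) = 175 + 48 = 223 → 223
  B: 92 + 97.8 = 189.8 → 190
  → #c8dfbe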